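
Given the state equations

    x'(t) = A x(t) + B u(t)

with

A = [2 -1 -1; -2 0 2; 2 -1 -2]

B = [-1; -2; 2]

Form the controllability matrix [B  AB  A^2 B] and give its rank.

3

AB = [[-2], [6], [-4]]
A^2B = [[-6], [-4], [-2]]
Controllability matrix C = [B  AB  A^2B] = [[-1, -2, -6], [-2, 6, -4], [2, -4, -2]]
det(C) = (-1)·(6·(-2) - (-4)·(-4)) - (-2)·((-2)·(-2) - (-4)·2) + (-6)·((-2)·(-4) - 6·2) = (-1)·(-28) - (-2)·12 + (-6)·(-4) = 76 ≠ 0, so rank(C) = 3.
rank(C) = 3 = n, so the pair (A, B) is completely controllable.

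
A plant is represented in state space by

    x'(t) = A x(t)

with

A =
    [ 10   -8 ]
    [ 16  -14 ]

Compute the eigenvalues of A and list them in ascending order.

det(sI - A) = s^2 - (tr A)s + det A, with tr A = 10 + (-14) = -4 and det A = 10·(-14) - (-8)·16 = -140 - (-128) = -12.
So p(s) = det(sI - A) = s^2 + 4s - 12.
Factor s^2 + 4s - 12: two numbers with sum -4 and product -12 are 2 and -6, so s^2 + 4s - 12 = (s - 2)(s + 6).
Hence p(s) = (s - 2) (s + 6), with roots -6, 2.
At least one eigenvalue has non-negative real part, so the system is not asymptotically stable.

-6, 2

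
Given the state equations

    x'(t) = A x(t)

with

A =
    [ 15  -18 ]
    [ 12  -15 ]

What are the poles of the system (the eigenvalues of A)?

-3, 3

det(sI - A) = s^2 - (tr A)s + det A, with tr A = 15 + (-15) = 0 and det A = 15·(-15) - (-18)·12 = -225 - (-216) = -9.
So p(s) = det(sI - A) = s^2 - 9.
Factor s^2 - 9: two numbers with sum 0 and product -9 are 3 and -3, so s^2 - 9 = (s - 3)(s + 3).
Hence p(s) = (s - 3) (s + 3), with roots -3, 3.
At least one eigenvalue has non-negative real part, so the system is not asymptotically stable.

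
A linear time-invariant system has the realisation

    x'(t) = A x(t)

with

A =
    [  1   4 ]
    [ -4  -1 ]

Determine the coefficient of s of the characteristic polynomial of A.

0

For a 2×2 matrix, det(sI - A) = s^2 - (tr A)s + det A.
tr A = 0, det A = 15.
So p(s) = s^2 + 15.
The coefficient of s is 0.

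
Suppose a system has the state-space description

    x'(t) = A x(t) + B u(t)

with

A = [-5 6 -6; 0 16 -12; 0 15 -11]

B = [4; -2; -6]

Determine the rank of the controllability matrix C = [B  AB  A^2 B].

AB = [[4], [40], [36]]
A^2B = [[4], [208], [204]]
Controllability matrix C = [B  AB  A^2B] = [[4, 4, 4], [-2, 40, 208], [-6, 36, 204]]
The rows r1, r2, r3 of C are linearly dependent: r1 - r2 + r3 = 0 (check each entry), so rank(C) ≤ 2.
The 2×2 minor from rows 1, 2, columns 1, 2 is 4·40 - 4·(-2) = 160 - (-8) = 168 ≠ 0, so rank(C) = 2.
rank(C) = 2 < n = 3, so the pair (A, B) is not completely controllable.

2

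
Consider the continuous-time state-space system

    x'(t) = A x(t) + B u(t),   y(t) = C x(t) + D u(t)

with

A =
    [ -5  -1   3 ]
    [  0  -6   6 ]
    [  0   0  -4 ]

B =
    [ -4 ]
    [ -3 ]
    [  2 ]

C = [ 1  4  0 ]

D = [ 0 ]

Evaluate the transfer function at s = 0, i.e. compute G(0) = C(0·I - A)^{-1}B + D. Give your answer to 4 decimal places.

G(0) = C(-A)^{-1}B + D = -C A^{-1} B + D.
det A = -120, so A^{-1} = (1/-120)·adj(A) = [[-1/5, 1/30, -1/10], [0, -1/6, -1/4], [0, 0, -1/4]]
A^{-1} B = [1/2, 0, -1/2]^T
C A^{-1} B = 1/2
G(0) = D - C A^{-1} B = 0 - (1/2) = -1/2 ≈ -0.5000

-0.5000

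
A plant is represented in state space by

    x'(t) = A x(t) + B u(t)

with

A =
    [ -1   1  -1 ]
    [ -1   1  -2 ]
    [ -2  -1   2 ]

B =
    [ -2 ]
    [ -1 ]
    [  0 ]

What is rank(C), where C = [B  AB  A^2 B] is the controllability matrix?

3

AB = [[1], [1], [5]]
A^2B = [[-5], [-10], [7]]
Controllability matrix C = [B  AB  A^2B] = [[-2, 1, -5], [-1, 1, -10], [0, 5, 7]]
det(C) = (-2)·(1·7 - (-10)·5) - 1·((-1)·7 - (-10)·0) + (-5)·((-1)·5 - 1·0) = (-2)·57 - 1·(-7) + (-5)·(-5) = -82 ≠ 0, so rank(C) = 3.
rank(C) = 3 = n, so the pair (A, B) is completely controllable.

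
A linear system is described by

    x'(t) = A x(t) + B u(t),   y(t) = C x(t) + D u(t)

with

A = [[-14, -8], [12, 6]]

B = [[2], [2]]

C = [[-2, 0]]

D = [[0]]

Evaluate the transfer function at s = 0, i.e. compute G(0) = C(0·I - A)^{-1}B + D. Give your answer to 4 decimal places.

4.6667

G(0) = C(-A)^{-1}B + D = -C A^{-1} B + D.
det A = 12, so A^{-1} = (1/12)·adj(A) = [[1/2, 2/3], [-1, -7/6]]
A^{-1} B = [7/3, -13/3]^T
C A^{-1} B = -14/3
G(0) = D - C A^{-1} B = 0 - (-14/3) = 14/3 ≈ 4.6667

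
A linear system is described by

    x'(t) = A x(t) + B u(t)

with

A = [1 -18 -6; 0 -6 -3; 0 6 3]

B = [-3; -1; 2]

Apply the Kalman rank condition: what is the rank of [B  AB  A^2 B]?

AB = [[3], [0], [0]]
A^2B = [[3], [0], [0]]
Controllability matrix C = [B  AB  A^2B] = [[-3, 3, 3], [-1, 0, 0], [2, 0, 0]]
The rows r1, r2, r3 of C are linearly dependent: 2·r2 + r3 = 0 (check each entry), so rank(C) ≤ 2.
The 2×2 minor from rows 1, 2, columns 1, 2 is (-3)·0 - 3·(-1) = 0 - (-3) = 3 ≠ 0, so rank(C) = 2.
rank(C) = 2 < n = 3, so the pair (A, B) is not completely controllable.

2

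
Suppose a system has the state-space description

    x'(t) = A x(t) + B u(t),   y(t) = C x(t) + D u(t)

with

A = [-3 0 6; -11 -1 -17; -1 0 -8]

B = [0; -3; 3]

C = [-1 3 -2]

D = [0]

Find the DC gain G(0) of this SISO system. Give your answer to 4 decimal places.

-45.3000

G(0) = C(-A)^{-1}B + D = -C A^{-1} B + D.
det A = -30, so A^{-1} = (1/-30)·adj(A) = [[-4/15, 0, -1/5], [71/30, -1, 39/10], [1/30, 0, -1/10]]
A^{-1} B = [-3/5, 147/10, -3/10]^T
C A^{-1} B = 453/10
G(0) = D - C A^{-1} B = 0 - (453/10) = -453/10 ≈ -45.3000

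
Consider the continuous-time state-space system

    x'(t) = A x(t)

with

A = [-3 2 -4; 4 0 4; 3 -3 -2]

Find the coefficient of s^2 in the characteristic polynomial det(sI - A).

Expand det(sI - A) for the 3×3 matrix.
p(s) = s^3 + 5s^2 + 22s - 52.
(Check: constant term = det(-A) = (-1)^3 det A = -52; coefficient of s^2 = -tr A = 5.)
The coefficient of s^2 is 5.

5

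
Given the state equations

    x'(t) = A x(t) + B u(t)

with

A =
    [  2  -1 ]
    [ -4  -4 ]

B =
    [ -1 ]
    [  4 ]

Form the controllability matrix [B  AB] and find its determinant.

36

AB = [[-6], [-12]]
Controllability matrix C = [B  AB] = [[-1, -6], [4, -12]]
det(C) = (-1)·(-12) - (-6)·4 = 12 - (-24) = 36
Since det(C) ≠ 0, rank(C) = 2 and the system is completely controllable.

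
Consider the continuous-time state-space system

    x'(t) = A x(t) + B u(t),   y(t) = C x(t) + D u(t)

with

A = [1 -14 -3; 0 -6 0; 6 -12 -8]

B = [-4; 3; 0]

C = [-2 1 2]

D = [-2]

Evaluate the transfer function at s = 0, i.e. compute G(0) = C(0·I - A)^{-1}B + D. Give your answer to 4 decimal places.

0.5000

G(0) = C(-A)^{-1}B + D = -C A^{-1} B + D.
det A = -60, so A^{-1} = (1/-60)·adj(A) = [[-4/5, 19/15, 3/10], [0, -1/6, 0], [-3/5, 6/5, 1/10]]
A^{-1} B = [7, -1/2, 6]^T
C A^{-1} B = -5/2
G(0) = D - C A^{-1} B = -2 - (-5/2) = 1/2 ≈ 0.5000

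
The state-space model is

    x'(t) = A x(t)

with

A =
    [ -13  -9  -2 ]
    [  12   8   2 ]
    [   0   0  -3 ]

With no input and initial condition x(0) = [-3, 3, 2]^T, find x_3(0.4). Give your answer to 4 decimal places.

0.6024

det(sI - A) = s^3 - (tr A)s^2 + (M11 + M22 + M33)s - det A, where Mii is the 2×2 principal minor of A obtained by deleting row i and column i.
tr A = (-13) + 8 + (-3) = -8; M11 = 8·(-3) - 2·0 = -24 - 0 = -24; M22 = (-13)·(-3) - (-2)·0 = 39 - 0 = 39; M33 = (-13)·8 - (-9)·12 = -104 - (-108) = 4; sum of minors = 19.
det A = (-13)·(8·(-3) - 2·0) - (-9)·(12·(-3) - 2·0) + (-2)·(12·0 - 8·0) = (-13)·(-24) - (-9)·(-36) + (-2)·0 = -12.
So p(s) = det(sI - A) = s^3 + 8s^2 + 19s + 12.
Rational-root test: any integer root divides 12. Testing small divisors, s = -1 works: p(-1) = -1 + 8 + (-19) + 12 = 0, so (s + 1) is a factor.
Dividing, p(s) = (s + 1)(s^2 + 7s + 12).
Factor s^2 + 7s + 12: two numbers with sum -7 and product 12 are -3 and -4, so s^2 + 7s + 12 = (s + 3)(s + 4).
Hence p(s) = (s + 1) (s + 3) (s + 4), with roots -4, -3, -1.
The eigenvalues -4, -3, -1 are distinct and real, so A is diagonalisable and x(t) = e^{At} x(0) = V diag(e^{λ_i t}) V^{-1} x(0), where the columns of V are the eigenvectors.
λ = -4: A - (-4)I = [[-9, -9, -2], [12, 12, 2], [0, 0, 1]]. v must be orthogonal to every row; (row 1) × (row 2) = [6, -6, 0], so take v_1 = [1, -1, 0]^T.
λ = -3: A - (-3)I = [[-10, -9, -2], [12, 11, 2], [0, 0, 0]]. v must be orthogonal to every row; (row 1) × (row 2) = [4, -4, -2], so take v_2 = [2, -2, -1]^T.
λ = -1: A - (-1)I = [[-12, -9, -2], [12, 9, 2], [0, 0, -2]]. v must be orthogonal to every row; (row 1) × (row 3) = [18, -24, 0], so take v_3 = [-3, 4, 0]^T.
V = [v_1 v_2 v_3] = [[1, 2, -3], [-1, -2, 4], [0, -1, 0]] has det V = 1, so V^{-1} = adj(V)/det V = [[4, 3, 2], [0, 0, -1], [1, 1, 0]].
Modal coordinates z(0) = V^{-1} x(0): 4·(-3) + 3·3 + 2·2 = 1; 0·(-3) + 0·3 + (-1)·2 = -2; 1·(-3) + 1·3 + 0·2 = 0; so z(0) = [1, -2, 0]^T.
x_3(t) = Σ_i (v_i)_3 · z_i(0) · e^{λ_i t} (row 3 of V times the modal terms).
x_3(0.4) = 0·1·e^{-4·0.4} + (-1)·(-2)·e^{-3·0.4} + 0·0·e^{-1·0.4} = 0·0.201897 + 2·0.301194 + 0·0.670320 = 0.6024.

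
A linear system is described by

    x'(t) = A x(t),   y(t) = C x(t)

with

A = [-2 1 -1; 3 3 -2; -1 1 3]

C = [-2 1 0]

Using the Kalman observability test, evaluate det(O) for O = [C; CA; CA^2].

81

CA = [[7, 1, 0]]
CA^2 = [[-11, 10, -9]]
Observability matrix O = [C; CA; CA^2] = [[-2, 1, 0], [7, 1, 0], [-11, 10, -9]]
Expanding along the first row, det(O) = (-2)·(1·(-9) - 0·10) - 1·(7·(-9) - 0·(-11)) + 0·(7·10 - 1·(-11)) = (-2)·(-9) - 1·(-63) + 0·81 = 81
Since det(O) ≠ 0, rank(O) = 3 and the system is completely observable.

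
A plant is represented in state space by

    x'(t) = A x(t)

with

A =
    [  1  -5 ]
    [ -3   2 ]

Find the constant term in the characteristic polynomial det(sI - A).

-13

For a 2×2 matrix, det(sI - A) = s^2 - (tr A)s + det A.
tr A = 3, det A = -13.
So p(s) = s^2 - 3s - 13.
The constant term is -13.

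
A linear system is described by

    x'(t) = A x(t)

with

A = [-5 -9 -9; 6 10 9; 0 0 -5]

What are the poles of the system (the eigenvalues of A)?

det(sI - A) = s^3 - (tr A)s^2 + (M11 + M22 + M33)s - det A, where Mii is the 2×2 principal minor of A obtained by deleting row i and column i.
tr A = (-5) + 10 + (-5) = 0; M11 = 10·(-5) - 9·0 = -50 - 0 = -50; M22 = (-5)·(-5) - (-9)·0 = 25 - 0 = 25; M33 = (-5)·10 - (-9)·6 = -50 - (-54) = 4; sum of minors = -21.
det A = (-5)·(10·(-5) - 9·0) - (-9)·(6·(-5) - 9·0) + (-9)·(6·0 - 10·0) = (-5)·(-50) - (-9)·(-30) + (-9)·0 = -20.
So p(s) = det(sI - A) = s^3 - 21s + 20.
Rational-root test: any integer root divides 20. Testing small divisors, s = 1 works: p(1) = 1 + 0 + (-21) + 20 = 0, so (s - 1) is a factor.
Dividing, p(s) = (s - 1)(s^2 + s - 20).
Factor s^2 + s - 20: two numbers with sum -1 and product -20 are 4 and -5, so s^2 + s - 20 = (s - 4)(s + 5).
Hence p(s) = (s - 4) (s - 1) (s + 5), with roots -5, 1, 4.
At least one eigenvalue has non-negative real part, so the system is not asymptotically stable.

-5, 1, 4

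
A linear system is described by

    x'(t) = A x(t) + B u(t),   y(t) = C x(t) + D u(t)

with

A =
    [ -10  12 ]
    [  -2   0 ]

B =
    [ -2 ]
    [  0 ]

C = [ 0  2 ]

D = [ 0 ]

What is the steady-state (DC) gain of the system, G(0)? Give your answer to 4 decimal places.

0.3333

G(0) = C(-A)^{-1}B + D = -C A^{-1} B + D.
det A = 24, so A^{-1} = (1/24)·adj(A) = [[0, -1/2], [1/12, -5/12]]
A^{-1} B = [0, -1/6]^T
C A^{-1} B = -1/3
G(0) = D - C A^{-1} B = 0 - (-1/3) = 1/3 ≈ 0.3333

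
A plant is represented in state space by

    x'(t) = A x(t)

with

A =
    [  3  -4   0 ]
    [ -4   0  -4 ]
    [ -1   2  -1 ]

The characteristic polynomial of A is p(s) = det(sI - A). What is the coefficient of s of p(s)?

-11

Expand det(sI - A) for the 3×3 matrix.
p(s) = s^3 - 2s^2 - 11s - 24.
(Check: constant term = det(-A) = (-1)^3 det A = -24; coefficient of s^2 = -tr A = -2.)
The coefficient of s is -11.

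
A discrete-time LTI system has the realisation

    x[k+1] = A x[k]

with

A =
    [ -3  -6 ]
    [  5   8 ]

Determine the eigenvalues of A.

det(zI - A) = z^2 - (tr A)z + det A, with tr A = (-3) + 8 = 5 and det A = (-3)·8 - (-6)·5 = -24 - (-30) = 6.
So p(z) = det(zI - A) = z^2 - 5z + 6.
Factor z^2 - 5z + 6: two numbers with sum 5 and product 6 are 3 and 2, so z^2 - 5z + 6 = (z - 3)(z - 2).
Hence p(z) = (z - 3) (z - 2), with roots 2, 3.

2, 3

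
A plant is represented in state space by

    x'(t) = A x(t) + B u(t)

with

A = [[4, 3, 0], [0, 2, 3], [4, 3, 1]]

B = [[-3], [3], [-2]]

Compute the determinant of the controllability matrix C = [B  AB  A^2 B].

162

AB = [[-3], [0], [-5]]
A^2B = [[-12], [-15], [-17]]
Controllability matrix C = [B  AB  A^2B] = [[-3, -3, -12], [3, 0, -15], [-2, -5, -17]]
Expanding along the first row, det(C) = (-3)·(0·(-17) - (-15)·(-5)) - (-3)·(3·(-17) - (-15)·(-2)) + (-12)·(3·(-5) - 0·(-2)) = (-3)·(-75) - (-3)·(-81) + (-12)·(-15) = 162
Since det(C) ≠ 0, rank(C) = 3 and the system is completely controllable.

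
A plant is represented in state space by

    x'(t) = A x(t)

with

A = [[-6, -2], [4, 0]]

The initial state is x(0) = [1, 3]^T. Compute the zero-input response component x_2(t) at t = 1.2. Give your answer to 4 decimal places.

det(sI - A) = s^2 - (tr A)s + det A, with tr A = (-6) + 0 = -6 and det A = (-6)·0 - (-2)·4 = 0 - (-8) = 8.
So p(s) = det(sI - A) = s^2 + 6s + 8.
Factor s^2 + 6s + 8: two numbers with sum -6 and product 8 are -2 and -4, so s^2 + 6s + 8 = (s + 2)(s + 4).
Hence p(s) = (s + 2) (s + 4), with roots -4, -2.
The eigenvalues -4, -2 are distinct and real, so A is diagonalisable and x(t) = e^{At} x(0) = V diag(e^{λ_i t}) V^{-1} x(0), where the columns of V are the eigenvectors.
λ = -4: A - (-4)I = [[-2, -2], [4, 4]]. Row 1 gives (-2)·v1 + (-2)·v2 = 0, so take v_1 = [1, -1]^T.
λ = -2: A - (-2)I = [[-4, -2], [4, 2]]. Row 1 gives (-4)·v1 + (-2)·v2 = 0, so take v_2 = [1, -2]^T.
V = [v_1 v_2] = [[1, 1], [-1, -2]] has det V = -1, so V^{-1} = adj(V)/det V = [[2, 1], [-1, -1]].
Modal coordinates z(0) = V^{-1} x(0): 2·1 + 1·3 = 5; (-1)·1 + (-1)·3 = -4; so z(0) = [5, -4]^T.
x_2(t) = Σ_i (v_i)_2 · z_i(0) · e^{λ_i t} (row 2 of V times the modal terms).
x_2(1.2) = (-1)·5·e^{-4·1.2} + (-2)·(-4)·e^{-2·1.2} = (-5)·0.008230 + 8·0.090718 = 0.6846.

0.6846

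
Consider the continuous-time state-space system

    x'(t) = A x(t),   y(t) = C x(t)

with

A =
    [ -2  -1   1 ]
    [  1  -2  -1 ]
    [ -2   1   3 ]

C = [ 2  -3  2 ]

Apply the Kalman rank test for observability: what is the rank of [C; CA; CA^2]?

3

CA = [[-11, 6, 11]]
CA^2 = [[6, 10, 16]]
Observability matrix O = [C; CA; CA^2] = [[2, -3, 2], [-11, 6, 11], [6, 10, 16]]
det(O) = 2·(6·16 - 11·10) - (-3)·((-11)·16 - 11·6) + 2·((-11)·10 - 6·6) = 2·(-14) - (-3)·(-242) + 2·(-146) = -1046 ≠ 0, so rank(O) = 3.
rank(O) = 3 = n, so the pair (A, C) is completely observable.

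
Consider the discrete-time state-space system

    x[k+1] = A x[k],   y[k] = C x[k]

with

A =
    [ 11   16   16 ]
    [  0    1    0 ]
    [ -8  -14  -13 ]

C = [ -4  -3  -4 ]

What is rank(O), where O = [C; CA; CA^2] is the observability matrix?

2

CA = [[-12, -11, -12]]
CA^2 = [[-36, -35, -36]]
Observability matrix O = [C; CA; CA^2] = [[-4, -3, -4], [-12, -11, -12], [-36, -35, -36]]
The columns c1, c2, c3 of O are linearly dependent: -c1 + c3 = 0 (check each entry), so rank(O) ≤ 2.
The 2×2 minor from rows 1, 2, columns 1, 2 is (-4)·(-11) - (-3)·(-12) = 44 - 36 = 8 ≠ 0, so rank(O) = 2.
rank(O) = 2 < n = 3, so the pair (A, C) is not completely observable.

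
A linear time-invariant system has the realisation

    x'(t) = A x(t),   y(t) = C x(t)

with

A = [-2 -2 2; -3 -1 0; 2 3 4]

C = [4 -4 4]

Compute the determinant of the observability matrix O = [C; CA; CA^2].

7680

CA = [[12, 8, 24]]
CA^2 = [[0, 40, 120]]
Observability matrix O = [C; CA; CA^2] = [[4, -4, 4], [12, 8, 24], [0, 40, 120]]
Expanding along the first row, det(O) = 4·(8·120 - 24·40) - (-4)·(12·120 - 24·0) + 4·(12·40 - 8·0) = 4·0 - (-4)·1440 + 4·480 = 7680
Since det(O) ≠ 0, rank(O) = 3 and the system is completely observable.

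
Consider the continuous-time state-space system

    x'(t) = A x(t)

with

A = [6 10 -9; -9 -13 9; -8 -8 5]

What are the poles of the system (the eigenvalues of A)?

-4, -3, 5

det(sI - A) = s^3 - (tr A)s^2 + (M11 + M22 + M33)s - det A, where Mii is the 2×2 principal minor of A obtained by deleting row i and column i.
tr A = 6 + (-13) + 5 = -2; M11 = (-13)·5 - 9·(-8) = -65 - (-72) = 7; M22 = 6·5 - (-9)·(-8) = 30 - 72 = -42; M33 = 6·(-13) - 10·(-9) = -78 - (-90) = 12; sum of minors = -23.
det A = 6·((-13)·5 - 9·(-8)) - 10·((-9)·5 - 9·(-8)) + (-9)·((-9)·(-8) - (-13)·(-8)) = 6·7 - 10·27 + (-9)·(-32) = 60.
So p(s) = det(sI - A) = s^3 + 2s^2 - 23s - 60.
Rational-root test: any integer root divides -60. Testing small divisors, s = -3 works: p(-3) = -27 + 18 + 69 + (-60) = 0, so (s + 3) is a factor.
Dividing, p(s) = (s + 3)(s^2 - s - 20).
Factor s^2 - s - 20: two numbers with sum 1 and product -20 are 5 and -4, so s^2 - s - 20 = (s - 5)(s + 4).
Hence p(s) = (s - 5) (s + 3) (s + 4), with roots -4, -3, 5.
At least one eigenvalue has non-negative real part, so the system is not asymptotically stable.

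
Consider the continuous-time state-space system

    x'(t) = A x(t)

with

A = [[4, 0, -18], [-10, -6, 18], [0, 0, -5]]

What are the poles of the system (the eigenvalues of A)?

-6, -5, 4

det(sI - A) = s^3 - (tr A)s^2 + (M11 + M22 + M33)s - det A, where Mii is the 2×2 principal minor of A obtained by deleting row i and column i.
tr A = 4 + (-6) + (-5) = -7; M11 = (-6)·(-5) - 18·0 = 30 - 0 = 30; M22 = 4·(-5) - (-18)·0 = -20 - 0 = -20; M33 = 4·(-6) - 0·(-10) = -24 - 0 = -24; sum of minors = -14.
det A = 4·((-6)·(-5) - 18·0) - 0·((-10)·(-5) - 18·0) + (-18)·((-10)·0 - (-6)·0) = 4·30 - 0·50 + (-18)·0 = 120.
So p(s) = det(sI - A) = s^3 + 7s^2 - 14s - 120.
Rational-root test: any integer root divides -120. Testing small divisors, s = 4 works: p(4) = 64 + 112 + (-56) + (-120) = 0, so (s - 4) is a factor.
Dividing, p(s) = (s - 4)(s^2 + 11s + 30).
Factor s^2 + 11s + 30: two numbers with sum -11 and product 30 are -5 and -6, so s^2 + 11s + 30 = (s + 5)(s + 6).
Hence p(s) = (s - 4) (s + 5) (s + 6), with roots -6, -5, 4.
At least one eigenvalue has non-negative real part, so the system is not asymptotically stable.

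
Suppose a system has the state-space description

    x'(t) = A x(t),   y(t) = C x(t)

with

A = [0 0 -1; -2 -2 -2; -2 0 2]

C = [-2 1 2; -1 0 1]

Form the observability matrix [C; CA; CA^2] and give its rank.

CA = [[-6, -2, 4], [-2, 0, 3]]
CA^2 = [[-4, 4, 18], [-6, 0, 8]]
Observability matrix O = [C; CA; CA^2] = [[-2, 1, 2], [-1, 0, 1], [-6, -2, 4], [-2, 0, 3], [-4, 4, 18], [-6, 0, 8]]
Take the 3×3 submatrix of O formed by rows 1, 2, 3: [[-2, 1, 2], [-1, 0, 1], [-6, -2, 4]]. Its determinant is (-2)·(0·4 - 1·(-2)) - 1·((-1)·4 - 1·(-6)) + 2·((-1)·(-2) - 0·(-6)) = (-2)·2 - 1·2 + 2·2 = -2 ≠ 0.
So rank(O) ≥ 3; since O has 3 columns, rank(O) = 3.
rank(O) = 3 = n, so the pair (A, C) is completely observable.

3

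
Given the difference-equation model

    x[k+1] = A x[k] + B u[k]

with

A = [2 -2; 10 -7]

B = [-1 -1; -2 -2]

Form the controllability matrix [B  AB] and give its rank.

1

AB = [[2, 2], [4, 4]]
Controllability matrix C = [B  AB] = [[-1, -1, 2, 2], [-2, -2, 4, 4]]
Every column of C is a scalar multiple of column 1 = [-1, -2] (multipliers 1, 1, -2, -2), so the columns span a one-dimensional space.
C ≠ 0, hence rank(C) = 1.
rank(C) = 1 < n = 2, so the pair (A, B) is not completely controllable.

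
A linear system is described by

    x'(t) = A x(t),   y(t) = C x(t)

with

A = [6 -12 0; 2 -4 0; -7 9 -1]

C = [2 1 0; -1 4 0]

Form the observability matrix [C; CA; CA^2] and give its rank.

2

CA = [[14, -28, 0], [2, -4, 0]]
CA^2 = [[28, -56, 0], [4, -8, 0]]
Observability matrix O = [C; CA; CA^2] = [[2, 1, 0], [-1, 4, 0], [14, -28, 0], [2, -4, 0], [28, -56, 0], [4, -8, 0]]
Column 3 of O is identically zero, so rank(O) ≤ 2.
The 2×2 minor from rows 1, 2, columns 1, 2 is 2·4 - 1·(-1) = 8 - (-1) = 9 ≠ 0, so rank(O) = 2.
rank(O) = 2 < n = 3, so the pair (A, C) is not completely observable.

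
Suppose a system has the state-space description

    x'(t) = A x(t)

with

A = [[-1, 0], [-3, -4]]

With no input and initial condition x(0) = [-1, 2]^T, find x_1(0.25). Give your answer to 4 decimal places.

det(sI - A) = s^2 - (tr A)s + det A, with tr A = (-1) + (-4) = -5 and det A = (-1)·(-4) - 0·(-3) = 4 - 0 = 4.
So p(s) = det(sI - A) = s^2 + 5s + 4.
Factor s^2 + 5s + 4: two numbers with sum -5 and product 4 are -1 and -4, so s^2 + 5s + 4 = (s + 1)(s + 4).
Hence p(s) = (s + 1) (s + 4), with roots -4, -1.
The eigenvalues -4, -1 are distinct and real, so A is diagonalisable and x(t) = e^{At} x(0) = V diag(e^{λ_i t}) V^{-1} x(0), where the columns of V are the eigenvectors.
λ = -4: A - (-4)I = [[3, 0], [-3, 0]]. Row 1 gives 3·v1 + 0·v2 = 0, so take v_1 = [0, 1]^T.
λ = -1: A - (-1)I = [[0, 0], [-3, -3]]. Row 2 gives (-3)·v1 + (-3)·v2 = 0, so take v_2 = [1, -1]^T.
V = [v_1 v_2] = [[0, 1], [1, -1]] has det V = -1, so V^{-1} = adj(V)/det V = [[1, 1], [1, 0]].
Modal coordinates z(0) = V^{-1} x(0): 1·(-1) + 1·2 = 1; 1·(-1) + 0·2 = -1; so z(0) = [1, -1]^T.
x_1(t) = Σ_i (v_i)_1 · z_i(0) · e^{λ_i t} (row 1 of V times the modal terms).
x_1(0.25) = 0·1·e^{-4·0.25} + 1·(-1)·e^{-1·0.25} = 0·0.367879 + (-1)·0.778801 = -0.7788.

-0.7788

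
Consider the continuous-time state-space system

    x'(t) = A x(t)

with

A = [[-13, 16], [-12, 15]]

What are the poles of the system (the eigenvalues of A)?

det(sI - A) = s^2 - (tr A)s + det A, with tr A = (-13) + 15 = 2 and det A = (-13)·15 - 16·(-12) = -195 - (-192) = -3.
So p(s) = det(sI - A) = s^2 - 2s - 3.
Factor s^2 - 2s - 3: two numbers with sum 2 and product -3 are 3 and -1, so s^2 - 2s - 3 = (s - 3)(s + 1).
Hence p(s) = (s - 3) (s + 1), with roots -1, 3.
At least one eigenvalue has non-negative real part, so the system is not asymptotically stable.

-1, 3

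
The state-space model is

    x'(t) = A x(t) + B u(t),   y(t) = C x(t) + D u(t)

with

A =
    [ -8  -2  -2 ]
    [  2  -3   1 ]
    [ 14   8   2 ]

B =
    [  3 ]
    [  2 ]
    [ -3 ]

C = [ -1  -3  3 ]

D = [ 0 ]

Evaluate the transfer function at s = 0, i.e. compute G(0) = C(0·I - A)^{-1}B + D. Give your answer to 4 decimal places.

G(0) = C(-A)^{-1}B + D = -C A^{-1} B + D.
det A = -24, so A^{-1} = (1/-24)·adj(A) = [[7/12, 1/2, 1/3], [-5/12, -1/2, -1/6], [-29/12, -3/2, -7/6]]
A^{-1} B = [7/4, -7/4, -27/4]^T
C A^{-1} B = -67/4
G(0) = D - C A^{-1} B = 0 - (-67/4) = 67/4 ≈ 16.7500

16.7500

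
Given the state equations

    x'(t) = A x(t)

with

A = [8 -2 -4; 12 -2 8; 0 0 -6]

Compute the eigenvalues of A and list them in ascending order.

det(sI - A) = s^3 - (tr A)s^2 + (M11 + M22 + M33)s - det A, where Mii is the 2×2 principal minor of A obtained by deleting row i and column i.
tr A = 8 + (-2) + (-6) = 0; M11 = (-2)·(-6) - 8·0 = 12 - 0 = 12; M22 = 8·(-6) - (-4)·0 = -48 - 0 = -48; M33 = 8·(-2) - (-2)·12 = -16 - (-24) = 8; sum of minors = -28.
det A = 8·((-2)·(-6) - 8·0) - (-2)·(12·(-6) - 8·0) + (-4)·(12·0 - (-2)·0) = 8·12 - (-2)·(-72) + (-4)·0 = -48.
So p(s) = det(sI - A) = s^3 - 28s + 48.
Rational-root test: any integer root divides 48. Testing small divisors, s = 2 works: p(2) = 8 + 0 + (-56) + 48 = 0, so (s - 2) is a factor.
Dividing, p(s) = (s - 2)(s^2 + 2s - 24).
Factor s^2 + 2s - 24: two numbers with sum -2 and product -24 are 4 and -6, so s^2 + 2s - 24 = (s - 4)(s + 6).
Hence p(s) = (s - 4) (s - 2) (s + 6), with roots -6, 2, 4.
At least one eigenvalue has non-negative real part, so the system is not asymptotically stable.

-6, 2, 4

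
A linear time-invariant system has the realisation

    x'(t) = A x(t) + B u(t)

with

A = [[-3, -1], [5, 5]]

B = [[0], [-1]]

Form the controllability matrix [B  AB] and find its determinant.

1

AB = [[1], [-5]]
Controllability matrix C = [B  AB] = [[0, 1], [-1, -5]]
det(C) = 0·(-5) - 1·(-1) = 0 - (-1) = 1
Since det(C) ≠ 0, rank(C) = 2 and the system is completely controllable.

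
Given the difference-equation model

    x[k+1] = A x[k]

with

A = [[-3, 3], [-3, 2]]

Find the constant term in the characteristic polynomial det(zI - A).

For a 2×2 matrix, det(zI - A) = z^2 - (tr A)z + det A.
tr A = -1, det A = 3.
So p(z) = z^2 + z + 3.
The constant term is 3.

3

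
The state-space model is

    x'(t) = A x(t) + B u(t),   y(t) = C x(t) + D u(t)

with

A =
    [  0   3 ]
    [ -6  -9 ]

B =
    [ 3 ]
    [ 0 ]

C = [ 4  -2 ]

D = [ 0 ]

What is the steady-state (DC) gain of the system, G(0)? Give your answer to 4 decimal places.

8.0000

G(0) = C(-A)^{-1}B + D = -C A^{-1} B + D.
det A = 18, so A^{-1} = (1/18)·adj(A) = [[-1/2, -1/6], [1/3, 0]]
A^{-1} B = [-3/2, 1]^T
C A^{-1} B = -8
G(0) = D - C A^{-1} B = 0 - (-8) = 8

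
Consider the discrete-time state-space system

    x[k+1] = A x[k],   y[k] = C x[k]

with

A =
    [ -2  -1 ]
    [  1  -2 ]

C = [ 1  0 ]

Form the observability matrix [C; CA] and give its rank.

2

CA = [[-2, -1]]
Observability matrix O = [C; CA] = [[1, 0], [-2, -1]]
det(O) = 1·(-1) - 0·(-2) = -1 - 0 = -1 ≠ 0, so rank(O) = 2.
rank(O) = 2 = n, so the pair (A, C) is completely observable.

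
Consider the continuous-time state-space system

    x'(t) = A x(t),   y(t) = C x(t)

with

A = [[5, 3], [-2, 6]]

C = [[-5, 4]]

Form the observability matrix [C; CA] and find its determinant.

87

CA = [[-33, 9]]
Observability matrix O = [C; CA] = [[-5, 4], [-33, 9]]
det(O) = (-5)·9 - 4·(-33) = -45 - (-132) = 87
Since det(O) ≠ 0, rank(O) = 2 and the system is completely observable.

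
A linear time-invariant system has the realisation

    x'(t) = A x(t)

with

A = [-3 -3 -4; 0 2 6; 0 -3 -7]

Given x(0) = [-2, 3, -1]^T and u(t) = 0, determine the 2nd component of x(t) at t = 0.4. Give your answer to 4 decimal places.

det(sI - A) = s^3 - (tr A)s^2 + (M11 + M22 + M33)s - det A, where Mii is the 2×2 principal minor of A obtained by deleting row i and column i.
tr A = (-3) + 2 + (-7) = -8; M11 = 2·(-7) - 6·(-3) = -14 - (-18) = 4; M22 = (-3)·(-7) - (-4)·0 = 21 - 0 = 21; M33 = (-3)·2 - (-3)·0 = -6 - 0 = -6; sum of minors = 19.
det A = (-3)·(2·(-7) - 6·(-3)) - (-3)·(0·(-7) - 6·0) + (-4)·(0·(-3) - 2·0) = (-3)·4 - (-3)·0 + (-4)·0 = -12.
So p(s) = det(sI - A) = s^3 + 8s^2 + 19s + 12.
Rational-root test: any integer root divides 12. Testing small divisors, s = -1 works: p(-1) = -1 + 8 + (-19) + 12 = 0, so (s + 1) is a factor.
Dividing, p(s) = (s + 1)(s^2 + 7s + 12).
Factor s^2 + 7s + 12: two numbers with sum -7 and product 12 are -3 and -4, so s^2 + 7s + 12 = (s + 3)(s + 4).
Hence p(s) = (s + 1) (s + 3) (s + 4), with roots -4, -3, -1.
The eigenvalues -4, -3, -1 are distinct and real, so A is diagonalisable and x(t) = e^{At} x(0) = V diag(e^{λ_i t}) V^{-1} x(0), where the columns of V are the eigenvectors.
λ = -4: A - (-4)I = [[1, -3, -4], [0, 6, 6], [0, -3, -3]]. v must be orthogonal to every row; (row 1) × (row 2) = [6, -6, 6], so take v_1 = [1, -1, 1]^T.
λ = -3: A - (-3)I = [[0, -3, -4], [0, 5, 6], [0, -3, -4]]. v must be orthogonal to every row; (row 1) × (row 2) = [2, 0, 0], so take v_2 = [1, 0, 0]^T.
λ = -1: A - (-1)I = [[-2, -3, -4], [0, 3, 6], [0, -3, -6]]. v must be orthogonal to every row; (row 1) × (row 2) = [-6, 12, -6], so take v_3 = [1, -2, 1]^T.
V = [v_1 v_2 v_3] = [[1, 1, 1], [-1, 0, -2], [1, 0, 1]] has det V = -1, so V^{-1} = adj(V)/det V = [[0, 1, 2], [1, 0, -1], [0, -1, -1]].
Modal coordinates z(0) = V^{-1} x(0): 0·(-2) + 1·3 + 2·(-1) = 1; 1·(-2) + 0·3 + (-1)·(-1) = -1; 0·(-2) + (-1)·3 + (-1)·(-1) = -2; so z(0) = [1, -1, -2]^T.
x_2(t) = Σ_i (v_i)_2 · z_i(0) · e^{λ_i t} (row 2 of V times the modal terms).
x_2(0.4) = (-1)·1·e^{-4·0.4} + 0·(-1)·e^{-3·0.4} + (-2)·(-2)·e^{-1·0.4} = (-1)·0.201897 + 0·0.301194 + 4·0.670320 = 2.4794.

2.4794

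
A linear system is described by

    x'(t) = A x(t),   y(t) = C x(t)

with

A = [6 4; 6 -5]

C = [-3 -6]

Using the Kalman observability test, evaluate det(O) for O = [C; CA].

-378

CA = [[-54, 18]]
Observability matrix O = [C; CA] = [[-3, -6], [-54, 18]]
det(O) = (-3)·18 - (-6)·(-54) = -54 - 324 = -378
Since det(O) ≠ 0, rank(O) = 2 and the system is completely observable.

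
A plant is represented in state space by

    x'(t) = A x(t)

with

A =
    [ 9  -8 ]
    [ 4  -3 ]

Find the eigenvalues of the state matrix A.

1, 5

det(sI - A) = s^2 - (tr A)s + det A, with tr A = 9 + (-3) = 6 and det A = 9·(-3) - (-8)·4 = -27 - (-32) = 5.
So p(s) = det(sI - A) = s^2 - 6s + 5.
Factor s^2 - 6s + 5: two numbers with sum 6 and product 5 are 5 and 1, so s^2 - 6s + 5 = (s - 5)(s - 1).
Hence p(s) = (s - 5) (s - 1), with roots 1, 5.
At least one eigenvalue has non-negative real part, so the system is not asymptotically stable.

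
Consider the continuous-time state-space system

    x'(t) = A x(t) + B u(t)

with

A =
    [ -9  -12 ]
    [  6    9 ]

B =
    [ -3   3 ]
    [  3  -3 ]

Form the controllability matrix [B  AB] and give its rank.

1

AB = [[-9, 9], [9, -9]]
Controllability matrix C = [B  AB] = [[-3, 3, -9, 9], [3, -3, 9, -9]]
Every column of C is a scalar multiple of column 1 = [-3, 3] (multipliers 1, -1, 3, -3), so the columns span a one-dimensional space.
C ≠ 0, hence rank(C) = 1.
rank(C) = 1 < n = 2, so the pair (A, B) is not completely controllable.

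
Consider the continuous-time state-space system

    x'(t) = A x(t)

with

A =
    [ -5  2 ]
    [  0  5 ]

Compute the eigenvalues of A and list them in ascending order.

det(sI - A) = s^2 - (tr A)s + det A, with tr A = (-5) + 5 = 0 and det A = (-5)·5 - 2·0 = -25 - 0 = -25.
So p(s) = det(sI - A) = s^2 - 25.
Factor s^2 - 25: two numbers with sum 0 and product -25 are 5 and -5, so s^2 - 25 = (s - 5)(s + 5).
Hence p(s) = (s - 5) (s + 5), with roots -5, 5.
At least one eigenvalue has non-negative real part, so the system is not asymptotically stable.

-5, 5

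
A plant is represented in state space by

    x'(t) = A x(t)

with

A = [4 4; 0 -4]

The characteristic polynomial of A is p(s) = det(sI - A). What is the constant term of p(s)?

For a 2×2 matrix, det(sI - A) = s^2 - (tr A)s + det A.
tr A = 0, det A = -16.
So p(s) = s^2 - 16.
The constant term is -16.

-16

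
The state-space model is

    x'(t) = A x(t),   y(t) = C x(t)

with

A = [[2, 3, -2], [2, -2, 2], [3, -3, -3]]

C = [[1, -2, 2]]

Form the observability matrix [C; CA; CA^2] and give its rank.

3

CA = [[4, 1, -12]]
CA^2 = [[-26, 46, 30]]
Observability matrix O = [C; CA; CA^2] = [[1, -2, 2], [4, 1, -12], [-26, 46, 30]]
det(O) = 1·(1·30 - (-12)·46) - (-2)·(4·30 - (-12)·(-26)) + 2·(4·46 - 1·(-26)) = 1·582 - (-2)·(-192) + 2·210 = 618 ≠ 0, so rank(O) = 3.
rank(O) = 3 = n, so the pair (A, C) is completely observable.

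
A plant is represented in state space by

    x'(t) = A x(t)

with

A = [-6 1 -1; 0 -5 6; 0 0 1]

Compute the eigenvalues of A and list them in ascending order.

-6, -5, 1

det(sI - A) = s^3 - (tr A)s^2 + (M11 + M22 + M33)s - det A, where Mii is the 2×2 principal minor of A obtained by deleting row i and column i.
tr A = (-6) + (-5) + 1 = -10; M11 = (-5)·1 - 6·0 = -5 - 0 = -5; M22 = (-6)·1 - (-1)·0 = -6 - 0 = -6; M33 = (-6)·(-5) - 1·0 = 30 - 0 = 30; sum of minors = 19.
det A = (-6)·((-5)·1 - 6·0) - 1·(0·1 - 6·0) + (-1)·(0·0 - (-5)·0) = (-6)·(-5) - 1·0 + (-1)·0 = 30.
So p(s) = det(sI - A) = s^3 + 10s^2 + 19s - 30.
Rational-root test: any integer root divides -30. Testing small divisors, s = 1 works: p(1) = 1 + 10 + 19 + (-30) = 0, so (s - 1) is a factor.
Dividing, p(s) = (s - 1)(s^2 + 11s + 30).
Factor s^2 + 11s + 30: two numbers with sum -11 and product 30 are -5 and -6, so s^2 + 11s + 30 = (s + 5)(s + 6).
Hence p(s) = (s - 1) (s + 5) (s + 6), with roots -6, -5, 1.
At least one eigenvalue has non-negative real part, so the system is not asymptotically stable.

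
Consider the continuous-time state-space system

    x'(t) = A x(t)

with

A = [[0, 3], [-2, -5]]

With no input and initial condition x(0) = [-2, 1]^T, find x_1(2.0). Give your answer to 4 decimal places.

-0.0525

det(sI - A) = s^2 - (tr A)s + det A, with tr A = 0 + (-5) = -5 and det A = 0·(-5) - 3·(-2) = 0 - (-6) = 6.
So p(s) = det(sI - A) = s^2 + 5s + 6.
Factor s^2 + 5s + 6: two numbers with sum -5 and product 6 are -2 and -3, so s^2 + 5s + 6 = (s + 2)(s + 3).
Hence p(s) = (s + 2) (s + 3), with roots -3, -2.
The eigenvalues -3, -2 are distinct and real, so A is diagonalisable and x(t) = e^{At} x(0) = V diag(e^{λ_i t}) V^{-1} x(0), where the columns of V are the eigenvectors.
λ = -3: A - (-3)I = [[3, 3], [-2, -2]]. Row 1 gives 3·v1 + 3·v2 = 0, so take v_1 = [-1, 1]^T.
λ = -2: A - (-2)I = [[2, 3], [-2, -3]]. Row 1 gives 2·v1 + 3·v2 = 0, so take v_2 = [3, -2]^T.
V = [v_1 v_2] = [[-1, 3], [1, -2]] has det V = -1, so V^{-1} = adj(V)/det V = [[2, 3], [1, 1]].
Modal coordinates z(0) = V^{-1} x(0): 2·(-2) + 3·1 = -1; 1·(-2) + 1·1 = -1; so z(0) = [-1, -1]^T.
x_1(t) = Σ_i (v_i)_1 · z_i(0) · e^{λ_i t} (row 1 of V times the modal terms).
x_1(2.0) = (-1)·(-1)·e^{-3·2.0} + 3·(-1)·e^{-2·2.0} = 1·0.002479 + (-3)·0.018316 = -0.0525.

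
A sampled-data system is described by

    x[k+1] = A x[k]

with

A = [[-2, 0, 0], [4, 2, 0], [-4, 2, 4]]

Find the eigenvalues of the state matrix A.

det(zI - A) = z^3 - (tr A)z^2 + (M11 + M22 + M33)z - det A, where Mii is the 2×2 principal minor of A obtained by deleting row i and column i.
tr A = (-2) + 2 + 4 = 4; M11 = 2·4 - 0·2 = 8 - 0 = 8; M22 = (-2)·4 - 0·(-4) = -8 - 0 = -8; M33 = (-2)·2 - 0·4 = -4 - 0 = -4; sum of minors = -4.
det A = (-2)·(2·4 - 0·2) - 0·(4·4 - 0·(-4)) + 0·(4·2 - 2·(-4)) = (-2)·8 - 0·16 + 0·16 = -16.
So p(z) = det(zI - A) = z^3 - 4z^2 - 4z + 16.
Rational-root test: any integer root divides 16. Testing small divisors, z = -2 works: p(-2) = -8 + (-16) + 8 + 16 = 0, so (z + 2) is a factor.
Dividing, p(z) = (z + 2)(z^2 - 6z + 8).
Factor z^2 - 6z + 8: two numbers with sum 6 and product 8 are 4 and 2, so z^2 - 6z + 8 = (z - 4)(z - 2).
Hence p(z) = (z - 4) (z - 2) (z + 2), with roots -2, 2, 4.

-2, 2, 4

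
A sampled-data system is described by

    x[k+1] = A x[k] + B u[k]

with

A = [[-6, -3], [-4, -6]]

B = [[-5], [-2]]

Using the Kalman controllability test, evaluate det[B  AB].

-88

AB = [[36], [32]]
Controllability matrix C = [B  AB] = [[-5, 36], [-2, 32]]
det(C) = (-5)·32 - 36·(-2) = -160 - (-72) = -88
Since det(C) ≠ 0, rank(C) = 2 and the system is completely controllable.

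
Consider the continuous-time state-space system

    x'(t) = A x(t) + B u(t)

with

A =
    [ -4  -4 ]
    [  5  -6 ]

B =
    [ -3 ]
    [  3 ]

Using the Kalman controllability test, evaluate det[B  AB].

99

AB = [[0], [-33]]
Controllability matrix C = [B  AB] = [[-3, 0], [3, -33]]
det(C) = (-3)·(-33) - 0·3 = 99 - 0 = 99
Since det(C) ≠ 0, rank(C) = 2 and the system is completely controllable.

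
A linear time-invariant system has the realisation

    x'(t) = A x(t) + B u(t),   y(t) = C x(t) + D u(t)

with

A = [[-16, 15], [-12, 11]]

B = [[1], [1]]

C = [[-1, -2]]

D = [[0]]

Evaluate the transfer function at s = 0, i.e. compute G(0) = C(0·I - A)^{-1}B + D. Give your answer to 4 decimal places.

-3.0000

G(0) = C(-A)^{-1}B + D = -C A^{-1} B + D.
det A = 4, so A^{-1} = (1/4)·adj(A) = [[11/4, -15/4], [3, -4]]
A^{-1} B = [-1, -1]^T
C A^{-1} B = 3
G(0) = D - C A^{-1} B = 0 - (3) = -3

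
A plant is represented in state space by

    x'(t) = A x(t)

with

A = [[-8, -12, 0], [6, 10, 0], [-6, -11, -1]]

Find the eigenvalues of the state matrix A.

det(sI - A) = s^3 - (tr A)s^2 + (M11 + M22 + M33)s - det A, where Mii is the 2×2 principal minor of A obtained by deleting row i and column i.
tr A = (-8) + 10 + (-1) = 1; M11 = 10·(-1) - 0·(-11) = -10 - 0 = -10; M22 = (-8)·(-1) - 0·(-6) = 8 - 0 = 8; M33 = (-8)·10 - (-12)·6 = -80 - (-72) = -8; sum of minors = -10.
det A = (-8)·(10·(-1) - 0·(-11)) - (-12)·(6·(-1) - 0·(-6)) + 0·(6·(-11) - 10·(-6)) = (-8)·(-10) - (-12)·(-6) + 0·(-6) = 8.
So p(s) = det(sI - A) = s^3 - s^2 - 10s - 8.
Rational-root test: any integer root divides -8. Testing small divisors, s = -1 works: p(-1) = -1 + (-1) + 10 + (-8) = 0, so (s + 1) is a factor.
Dividing, p(s) = (s + 1)(s^2 - 2s - 8).
Factor s^2 - 2s - 8: two numbers with sum 2 and product -8 are 4 and -2, so s^2 - 2s - 8 = (s - 4)(s + 2).
Hence p(s) = (s - 4) (s + 1) (s + 2), with roots -2, -1, 4.
At least one eigenvalue has non-negative real part, so the system is not asymptotically stable.

-2, -1, 4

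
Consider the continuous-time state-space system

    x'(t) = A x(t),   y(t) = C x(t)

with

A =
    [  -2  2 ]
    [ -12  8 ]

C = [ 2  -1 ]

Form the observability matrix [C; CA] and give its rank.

1

CA = [[8, -4]]
Observability matrix O = [C; CA] = [[2, -1], [8, -4]]
Every row of O is a scalar multiple of row 1 = [2, -1] (multipliers 1, 4), so the rows span a one-dimensional space.
O ≠ 0, hence rank(O) = 1.
rank(O) = 1 < n = 2, so the pair (A, C) is not completely observable.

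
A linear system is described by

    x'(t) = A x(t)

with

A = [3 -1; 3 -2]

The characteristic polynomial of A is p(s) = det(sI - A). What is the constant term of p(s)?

-3

For a 2×2 matrix, det(sI - A) = s^2 - (tr A)s + det A.
tr A = 1, det A = -3.
So p(s) = s^2 - s - 3.
The constant term is -3.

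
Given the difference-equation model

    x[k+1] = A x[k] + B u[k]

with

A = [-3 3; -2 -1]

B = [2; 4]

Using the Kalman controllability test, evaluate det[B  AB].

AB = [[6], [-8]]
Controllability matrix C = [B  AB] = [[2, 6], [4, -8]]
det(C) = 2·(-8) - 6·4 = -16 - 24 = -40
Since det(C) ≠ 0, rank(C) = 2 and the system is completely controllable.

-40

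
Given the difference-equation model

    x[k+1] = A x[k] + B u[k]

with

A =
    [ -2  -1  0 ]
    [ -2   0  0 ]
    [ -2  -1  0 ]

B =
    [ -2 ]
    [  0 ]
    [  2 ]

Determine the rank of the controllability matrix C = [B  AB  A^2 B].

AB = [[4], [4], [4]]
A^2B = [[-12], [-8], [-12]]
Controllability matrix C = [B  AB  A^2B] = [[-2, 4, -12], [0, 4, -8], [2, 4, -12]]
det(C) = (-2)·(4·(-12) - (-8)·4) - 4·(0·(-12) - (-8)·2) + (-12)·(0·4 - 4·2) = (-2)·(-16) - 4·16 + (-12)·(-8) = 64 ≠ 0, so rank(C) = 3.
rank(C) = 3 = n, so the pair (A, B) is completely controllable.

3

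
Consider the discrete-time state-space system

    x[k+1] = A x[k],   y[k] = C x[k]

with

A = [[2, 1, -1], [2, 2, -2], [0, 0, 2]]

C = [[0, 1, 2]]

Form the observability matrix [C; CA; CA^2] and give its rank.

3

CA = [[2, 2, 2]]
CA^2 = [[8, 6, -2]]
Observability matrix O = [C; CA; CA^2] = [[0, 1, 2], [2, 2, 2], [8, 6, -2]]
det(O) = 0·(2·(-2) - 2·6) - 1·(2·(-2) - 2·8) + 2·(2·6 - 2·8) = 0·(-16) - 1·(-20) + 2·(-4) = 12 ≠ 0, so rank(O) = 3.
rank(O) = 3 = n, so the pair (A, C) is completely observable.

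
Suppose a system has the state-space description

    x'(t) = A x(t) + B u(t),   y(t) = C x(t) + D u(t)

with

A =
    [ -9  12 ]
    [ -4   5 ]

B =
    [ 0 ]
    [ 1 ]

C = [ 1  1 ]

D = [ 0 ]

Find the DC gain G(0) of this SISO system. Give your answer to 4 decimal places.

7.0000

G(0) = C(-A)^{-1}B + D = -C A^{-1} B + D.
det A = 3, so A^{-1} = (1/3)·adj(A) = [[5/3, -4], [4/3, -3]]
A^{-1} B = [-4, -3]^T
C A^{-1} B = -7
G(0) = D - C A^{-1} B = 0 - (-7) = 7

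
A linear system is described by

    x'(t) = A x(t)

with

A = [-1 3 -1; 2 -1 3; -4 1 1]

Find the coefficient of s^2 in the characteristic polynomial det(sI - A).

1

Expand det(sI - A) for the 3×3 matrix.
p(s) = s^3 + s^2 - 14s + 36.
(Check: constant term = det(-A) = (-1)^3 det A = 36; coefficient of s^2 = -tr A = 1.)
The coefficient of s^2 is 1.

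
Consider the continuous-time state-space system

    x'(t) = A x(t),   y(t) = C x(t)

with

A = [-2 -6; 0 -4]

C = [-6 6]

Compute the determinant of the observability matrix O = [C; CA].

-144

CA = [[12, 12]]
Observability matrix O = [C; CA] = [[-6, 6], [12, 12]]
det(O) = (-6)·12 - 6·12 = -72 - 72 = -144
Since det(O) ≠ 0, rank(O) = 2 and the system is completely observable.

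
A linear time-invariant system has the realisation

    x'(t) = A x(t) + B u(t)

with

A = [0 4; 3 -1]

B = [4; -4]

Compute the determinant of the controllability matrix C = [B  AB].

0

AB = [[-16], [16]]
Controllability matrix C = [B  AB] = [[4, -16], [-4, 16]]
det(C) = 4·16 - (-16)·(-4) = 64 - 64 = 0
Since det(C) = 0, rank(C) < 2 and the system is not completely controllable.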